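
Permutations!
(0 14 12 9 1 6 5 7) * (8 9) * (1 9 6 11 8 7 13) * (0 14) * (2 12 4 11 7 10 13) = [0, 7, 12, 3, 11, 2, 5, 14, 6, 9, 13, 8, 10, 1, 4] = (1 7 14 4 11 8 6 5 2 12 10 13)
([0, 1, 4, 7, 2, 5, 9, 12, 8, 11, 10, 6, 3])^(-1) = [0, 1, 4, 12, 2, 5, 11, 3, 8, 6, 10, 9, 7]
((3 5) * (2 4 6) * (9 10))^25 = (2 4 6)(3 5)(9 10) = ((2 4 6)(3 5)(9 10))^25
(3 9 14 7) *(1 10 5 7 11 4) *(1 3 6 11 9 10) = [0, 1, 2, 10, 3, 7, 11, 6, 8, 14, 5, 4, 12, 13, 9] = (3 10 5 7 6 11 4)(9 14)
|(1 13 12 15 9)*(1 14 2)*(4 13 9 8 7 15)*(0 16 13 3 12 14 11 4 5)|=|(0 16 13 14 2 1 9 11 4 3 12 5)(7 15 8)|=12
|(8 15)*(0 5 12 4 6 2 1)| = |(0 5 12 4 6 2 1)(8 15)| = 14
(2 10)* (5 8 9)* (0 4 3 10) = (0 4 3 10 2)(5 8 9) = [4, 1, 0, 10, 3, 8, 6, 7, 9, 5, 2]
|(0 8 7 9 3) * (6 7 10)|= |(0 8 10 6 7 9 3)|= 7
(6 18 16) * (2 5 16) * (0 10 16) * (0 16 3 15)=[10, 1, 5, 15, 4, 16, 18, 7, 8, 9, 3, 11, 12, 13, 14, 0, 6, 17, 2]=(0 10 3 15)(2 5 16 6 18)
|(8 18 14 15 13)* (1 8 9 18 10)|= 15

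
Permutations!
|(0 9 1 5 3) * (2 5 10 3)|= 10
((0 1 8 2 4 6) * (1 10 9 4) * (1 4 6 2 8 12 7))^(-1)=(0 6 9 10)(1 7 12)(2 4)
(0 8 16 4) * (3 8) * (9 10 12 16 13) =(0 3 8 13 9 10 12 16 4) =[3, 1, 2, 8, 0, 5, 6, 7, 13, 10, 12, 11, 16, 9, 14, 15, 4]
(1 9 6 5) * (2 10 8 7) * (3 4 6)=(1 9 3 4 6 5)(2 10 8 7)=[0, 9, 10, 4, 6, 1, 5, 2, 7, 3, 8]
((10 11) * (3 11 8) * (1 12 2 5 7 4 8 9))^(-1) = (1 9 10 11 3 8 4 7 5 2 12)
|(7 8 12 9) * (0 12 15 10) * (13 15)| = |(0 12 9 7 8 13 15 10)| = 8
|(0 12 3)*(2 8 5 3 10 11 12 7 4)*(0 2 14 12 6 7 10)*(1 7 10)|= 12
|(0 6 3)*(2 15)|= |(0 6 3)(2 15)|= 6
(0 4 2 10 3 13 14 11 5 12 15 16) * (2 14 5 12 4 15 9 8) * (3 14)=(0 15 16)(2 10 14 11 12 9 8)(3 13 5 4)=[15, 1, 10, 13, 3, 4, 6, 7, 2, 8, 14, 12, 9, 5, 11, 16, 0]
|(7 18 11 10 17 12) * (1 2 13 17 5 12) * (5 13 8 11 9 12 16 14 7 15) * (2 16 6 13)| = 12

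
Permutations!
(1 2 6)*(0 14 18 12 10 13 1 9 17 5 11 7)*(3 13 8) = (0 14 18 12 10 8 3 13 1 2 6 9 17 5 11 7) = [14, 2, 6, 13, 4, 11, 9, 0, 3, 17, 8, 7, 10, 1, 18, 15, 16, 5, 12]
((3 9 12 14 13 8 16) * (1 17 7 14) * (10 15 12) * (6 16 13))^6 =(1 3 17 9 7 10 14 15 6 12 16)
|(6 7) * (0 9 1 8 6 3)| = 7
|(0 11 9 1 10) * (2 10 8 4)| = |(0 11 9 1 8 4 2 10)| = 8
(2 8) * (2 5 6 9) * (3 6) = (2 8 5 3 6 9) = [0, 1, 8, 6, 4, 3, 9, 7, 5, 2]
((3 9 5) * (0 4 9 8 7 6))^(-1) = (0 6 7 8 3 5 9 4)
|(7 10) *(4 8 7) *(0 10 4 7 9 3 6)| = |(0 10 7 4 8 9 3 6)| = 8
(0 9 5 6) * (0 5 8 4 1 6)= (0 9 8 4 1 6 5)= [9, 6, 2, 3, 1, 0, 5, 7, 4, 8]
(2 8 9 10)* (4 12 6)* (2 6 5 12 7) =(2 8 9 10 6 4 7)(5 12) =[0, 1, 8, 3, 7, 12, 4, 2, 9, 10, 6, 11, 5]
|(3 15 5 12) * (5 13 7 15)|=3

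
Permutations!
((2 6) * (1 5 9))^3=((1 5 9)(2 6))^3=(9)(2 6)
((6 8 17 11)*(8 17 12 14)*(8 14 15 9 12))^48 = ((6 17 11)(9 12 15))^48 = (17)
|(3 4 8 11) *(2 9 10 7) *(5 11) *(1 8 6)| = 28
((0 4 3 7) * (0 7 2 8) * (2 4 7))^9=((0 7 2 8)(3 4))^9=(0 7 2 8)(3 4)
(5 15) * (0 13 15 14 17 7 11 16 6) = (0 13 15 5 14 17 7 11 16 6) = [13, 1, 2, 3, 4, 14, 0, 11, 8, 9, 10, 16, 12, 15, 17, 5, 6, 7]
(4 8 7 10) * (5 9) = (4 8 7 10)(5 9) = [0, 1, 2, 3, 8, 9, 6, 10, 7, 5, 4]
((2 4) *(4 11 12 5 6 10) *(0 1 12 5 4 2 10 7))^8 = ((0 1 12 4 10 2 11 5 6 7))^8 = (0 6 11 10 12)(1 7 5 2 4)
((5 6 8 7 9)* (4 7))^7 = (4 7 9 5 6 8)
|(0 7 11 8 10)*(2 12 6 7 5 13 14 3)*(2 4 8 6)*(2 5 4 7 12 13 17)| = 20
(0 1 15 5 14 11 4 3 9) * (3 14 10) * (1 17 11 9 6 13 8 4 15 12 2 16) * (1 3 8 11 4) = (0 17 4 14 9)(1 12 2 16 3 6 13 11 15 5 10 8) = [17, 12, 16, 6, 14, 10, 13, 7, 1, 0, 8, 15, 2, 11, 9, 5, 3, 4]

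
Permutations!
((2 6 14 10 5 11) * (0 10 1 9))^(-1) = (0 9 1 14 6 2 11 5 10) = ((0 10 5 11 2 6 14 1 9))^(-1)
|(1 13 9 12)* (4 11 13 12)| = 4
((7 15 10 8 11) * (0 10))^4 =((0 10 8 11 7 15))^4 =(0 7 8)(10 15 11)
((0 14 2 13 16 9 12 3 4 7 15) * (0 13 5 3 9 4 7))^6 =(0 15 2 16 3)(4 7 14 13 5)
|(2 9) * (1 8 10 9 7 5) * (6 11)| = 14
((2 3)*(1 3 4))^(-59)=(1 3 2 4)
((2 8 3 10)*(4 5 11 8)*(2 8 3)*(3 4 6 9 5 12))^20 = ((2 6 9 5 11 4 12 3 10 8))^20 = (12)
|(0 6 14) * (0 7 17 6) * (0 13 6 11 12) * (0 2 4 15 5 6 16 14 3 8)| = |(0 13 16 14 7 17 11 12 2 4 15 5 6 3 8)| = 15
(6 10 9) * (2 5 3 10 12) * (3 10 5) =[0, 1, 3, 5, 4, 10, 12, 7, 8, 6, 9, 11, 2] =(2 3 5 10 9 6 12)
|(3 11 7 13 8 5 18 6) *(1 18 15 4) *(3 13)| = 24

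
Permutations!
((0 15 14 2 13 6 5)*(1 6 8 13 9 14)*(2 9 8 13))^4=(0 5 6 1 15)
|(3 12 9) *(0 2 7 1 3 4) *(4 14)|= |(0 2 7 1 3 12 9 14 4)|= 9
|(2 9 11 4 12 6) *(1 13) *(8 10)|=|(1 13)(2 9 11 4 12 6)(8 10)|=6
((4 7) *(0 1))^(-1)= (0 1)(4 7)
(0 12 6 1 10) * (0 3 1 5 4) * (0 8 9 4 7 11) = (0 12 6 5 7 11)(1 10 3)(4 8 9) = [12, 10, 2, 1, 8, 7, 5, 11, 9, 4, 3, 0, 6]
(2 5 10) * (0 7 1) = (0 7 1)(2 5 10) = [7, 0, 5, 3, 4, 10, 6, 1, 8, 9, 2]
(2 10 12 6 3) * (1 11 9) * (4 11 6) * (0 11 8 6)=[11, 0, 10, 2, 8, 5, 3, 7, 6, 1, 12, 9, 4]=(0 11 9 1)(2 10 12 4 8 6 3)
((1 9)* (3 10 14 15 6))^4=(3 6 15 14 10)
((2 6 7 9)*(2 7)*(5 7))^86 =((2 6)(5 7 9))^86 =(5 9 7)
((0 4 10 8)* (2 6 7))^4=(10)(2 6 7)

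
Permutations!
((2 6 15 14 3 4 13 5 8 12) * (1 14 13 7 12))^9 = ((1 14 3 4 7 12 2 6 15 13 5 8))^9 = (1 13 2 4)(3 8 15 12)(5 6 7 14)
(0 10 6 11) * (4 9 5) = [10, 1, 2, 3, 9, 4, 11, 7, 8, 5, 6, 0] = (0 10 6 11)(4 9 5)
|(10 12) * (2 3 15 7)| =|(2 3 15 7)(10 12)| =4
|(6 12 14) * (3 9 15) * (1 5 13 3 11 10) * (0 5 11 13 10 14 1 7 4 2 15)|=10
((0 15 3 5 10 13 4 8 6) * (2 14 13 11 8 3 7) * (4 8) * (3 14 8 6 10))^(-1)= (0 6 13 14 4 11 10 8 2 7 15)(3 5)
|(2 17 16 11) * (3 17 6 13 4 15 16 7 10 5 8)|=42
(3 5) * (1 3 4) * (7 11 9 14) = [0, 3, 2, 5, 1, 4, 6, 11, 8, 14, 10, 9, 12, 13, 7] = (1 3 5 4)(7 11 9 14)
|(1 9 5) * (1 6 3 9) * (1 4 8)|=12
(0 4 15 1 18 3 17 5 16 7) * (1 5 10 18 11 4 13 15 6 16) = (0 13 15 5 1 11 4 6 16 7)(3 17 10 18) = [13, 11, 2, 17, 6, 1, 16, 0, 8, 9, 18, 4, 12, 15, 14, 5, 7, 10, 3]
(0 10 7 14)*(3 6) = (0 10 7 14)(3 6) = [10, 1, 2, 6, 4, 5, 3, 14, 8, 9, 7, 11, 12, 13, 0]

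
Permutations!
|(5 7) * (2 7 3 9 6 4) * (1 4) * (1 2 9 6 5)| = |(1 4 9 5 3 6 2 7)| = 8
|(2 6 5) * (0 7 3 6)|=6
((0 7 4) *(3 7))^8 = (7) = ((0 3 7 4))^8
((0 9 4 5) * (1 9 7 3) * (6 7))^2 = ((0 6 7 3 1 9 4 5))^2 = (0 7 1 4)(3 9 5 6)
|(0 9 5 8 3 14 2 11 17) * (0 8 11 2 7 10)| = |(0 9 5 11 17 8 3 14 7 10)| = 10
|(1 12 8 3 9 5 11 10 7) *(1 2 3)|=|(1 12 8)(2 3 9 5 11 10 7)|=21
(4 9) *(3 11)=[0, 1, 2, 11, 9, 5, 6, 7, 8, 4, 10, 3]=(3 11)(4 9)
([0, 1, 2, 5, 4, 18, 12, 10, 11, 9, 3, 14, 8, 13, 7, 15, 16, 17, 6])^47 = (3 14 12 5 7 8 18 10 11 6)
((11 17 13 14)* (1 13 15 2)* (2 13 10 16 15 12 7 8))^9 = (1 7 11 15)(2 12 14 16)(8 17 13 10)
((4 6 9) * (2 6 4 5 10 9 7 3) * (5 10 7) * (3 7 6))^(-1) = ((2 3)(5 6)(9 10))^(-1) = (2 3)(5 6)(9 10)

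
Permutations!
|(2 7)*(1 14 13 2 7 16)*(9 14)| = 6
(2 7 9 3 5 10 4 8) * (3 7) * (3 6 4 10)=(10)(2 6 4 8)(3 5)(7 9)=[0, 1, 6, 5, 8, 3, 4, 9, 2, 7, 10]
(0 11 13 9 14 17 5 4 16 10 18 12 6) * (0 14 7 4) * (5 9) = (0 11 13 5)(4 16 10 18 12 6 14 17 9 7) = [11, 1, 2, 3, 16, 0, 14, 4, 8, 7, 18, 13, 6, 5, 17, 15, 10, 9, 12]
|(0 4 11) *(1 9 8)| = 3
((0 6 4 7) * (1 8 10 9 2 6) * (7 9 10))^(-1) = (10)(0 7 8 1)(2 9 4 6)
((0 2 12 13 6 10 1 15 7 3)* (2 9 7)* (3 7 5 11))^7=(15)(0 5 3 9 11)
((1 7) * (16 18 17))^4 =((1 7)(16 18 17))^4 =(16 18 17)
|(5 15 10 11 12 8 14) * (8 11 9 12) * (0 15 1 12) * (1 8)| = |(0 15 10 9)(1 12 11)(5 8 14)| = 12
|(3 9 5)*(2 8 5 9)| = |(9)(2 8 5 3)| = 4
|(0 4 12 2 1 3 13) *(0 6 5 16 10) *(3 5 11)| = |(0 4 12 2 1 5 16 10)(3 13 6 11)| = 8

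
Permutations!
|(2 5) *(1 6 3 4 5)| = 6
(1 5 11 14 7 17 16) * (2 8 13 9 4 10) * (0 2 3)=(0 2 8 13 9 4 10 3)(1 5 11 14 7 17 16)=[2, 5, 8, 0, 10, 11, 6, 17, 13, 4, 3, 14, 12, 9, 7, 15, 1, 16]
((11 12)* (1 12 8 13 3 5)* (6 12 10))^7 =((1 10 6 12 11 8 13 3 5))^7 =(1 3 8 12 10 5 13 11 6)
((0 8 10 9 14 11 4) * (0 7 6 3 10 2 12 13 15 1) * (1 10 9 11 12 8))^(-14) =(3 4 15 14 6 11 13 9 7 10 12)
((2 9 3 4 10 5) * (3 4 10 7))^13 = (2 5 10 3 7 4 9)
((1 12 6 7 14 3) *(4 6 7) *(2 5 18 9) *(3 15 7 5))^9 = ((1 12 5 18 9 2 3)(4 6)(7 14 15))^9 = (1 5 9 3 12 18 2)(4 6)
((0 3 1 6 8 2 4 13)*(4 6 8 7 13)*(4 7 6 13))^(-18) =((0 3 1 8 2 13)(4 7))^(-18) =(13)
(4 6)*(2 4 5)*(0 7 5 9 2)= (0 7 5)(2 4 6 9)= [7, 1, 4, 3, 6, 0, 9, 5, 8, 2]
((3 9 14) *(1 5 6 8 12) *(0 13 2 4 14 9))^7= ((0 13 2 4 14 3)(1 5 6 8 12))^7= (0 13 2 4 14 3)(1 6 12 5 8)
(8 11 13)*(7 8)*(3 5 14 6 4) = (3 5 14 6 4)(7 8 11 13) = [0, 1, 2, 5, 3, 14, 4, 8, 11, 9, 10, 13, 12, 7, 6]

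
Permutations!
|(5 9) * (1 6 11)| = |(1 6 11)(5 9)| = 6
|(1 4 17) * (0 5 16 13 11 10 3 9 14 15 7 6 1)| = 15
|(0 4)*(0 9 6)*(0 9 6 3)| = 5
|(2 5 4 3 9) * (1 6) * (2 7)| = 6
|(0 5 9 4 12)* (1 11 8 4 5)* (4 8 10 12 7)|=|(0 1 11 10 12)(4 7)(5 9)|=10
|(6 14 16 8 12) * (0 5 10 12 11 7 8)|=|(0 5 10 12 6 14 16)(7 8 11)|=21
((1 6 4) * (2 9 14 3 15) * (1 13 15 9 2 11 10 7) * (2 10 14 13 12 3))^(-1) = (1 7 10 2 14 11 15 13 9 3 12 4 6)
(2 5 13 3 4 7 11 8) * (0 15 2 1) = (0 15 2 5 13 3 4 7 11 8 1) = [15, 0, 5, 4, 7, 13, 6, 11, 1, 9, 10, 8, 12, 3, 14, 2]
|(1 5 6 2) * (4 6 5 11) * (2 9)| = 6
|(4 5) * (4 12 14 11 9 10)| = |(4 5 12 14 11 9 10)| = 7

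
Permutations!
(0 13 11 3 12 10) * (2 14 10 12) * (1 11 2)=(0 13 2 14 10)(1 11 3)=[13, 11, 14, 1, 4, 5, 6, 7, 8, 9, 0, 3, 12, 2, 10]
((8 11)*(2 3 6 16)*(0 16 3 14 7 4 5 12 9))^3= ((0 16 2 14 7 4 5 12 9)(3 6)(8 11))^3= (0 14 5)(2 4 9)(3 6)(7 12 16)(8 11)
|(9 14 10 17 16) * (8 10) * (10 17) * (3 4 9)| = 7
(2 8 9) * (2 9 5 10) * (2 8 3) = (2 3)(5 10 8) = [0, 1, 3, 2, 4, 10, 6, 7, 5, 9, 8]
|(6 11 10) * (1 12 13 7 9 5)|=6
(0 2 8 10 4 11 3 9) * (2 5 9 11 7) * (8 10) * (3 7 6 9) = (0 5 3 11 7 2 10 4 6 9) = [5, 1, 10, 11, 6, 3, 9, 2, 8, 0, 4, 7]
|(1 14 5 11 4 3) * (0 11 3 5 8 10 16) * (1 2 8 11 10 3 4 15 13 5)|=|(0 10 16)(1 14 11 15 13 5 4)(2 8 3)|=21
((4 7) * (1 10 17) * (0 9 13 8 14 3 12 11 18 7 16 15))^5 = (0 3 4 13 11 15 14 7 9 12 16 8 18)(1 17 10)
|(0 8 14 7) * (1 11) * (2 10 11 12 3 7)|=|(0 8 14 2 10 11 1 12 3 7)|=10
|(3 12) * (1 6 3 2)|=|(1 6 3 12 2)|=5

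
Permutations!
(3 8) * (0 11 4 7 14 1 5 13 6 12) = (0 11 4 7 14 1 5 13 6 12)(3 8) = [11, 5, 2, 8, 7, 13, 12, 14, 3, 9, 10, 4, 0, 6, 1]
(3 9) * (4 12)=(3 9)(4 12)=[0, 1, 2, 9, 12, 5, 6, 7, 8, 3, 10, 11, 4]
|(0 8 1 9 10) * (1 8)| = 4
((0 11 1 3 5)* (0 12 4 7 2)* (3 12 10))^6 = ((0 11 1 12 4 7 2)(3 5 10))^6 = (0 2 7 4 12 1 11)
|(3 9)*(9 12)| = |(3 12 9)| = 3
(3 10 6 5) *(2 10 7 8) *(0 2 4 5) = (0 2 10 6)(3 7 8 4 5) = [2, 1, 10, 7, 5, 3, 0, 8, 4, 9, 6]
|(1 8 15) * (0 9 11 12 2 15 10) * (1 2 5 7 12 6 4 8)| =42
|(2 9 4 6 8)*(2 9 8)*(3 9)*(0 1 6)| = |(0 1 6 2 8 3 9 4)| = 8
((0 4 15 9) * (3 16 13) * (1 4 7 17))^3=((0 7 17 1 4 15 9)(3 16 13))^3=(0 1 9 17 15 7 4)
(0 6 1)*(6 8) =(0 8 6 1) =[8, 0, 2, 3, 4, 5, 1, 7, 6]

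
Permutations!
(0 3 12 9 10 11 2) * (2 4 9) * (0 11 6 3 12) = (0 12 2 11 4 9 10 6 3) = [12, 1, 11, 0, 9, 5, 3, 7, 8, 10, 6, 4, 2]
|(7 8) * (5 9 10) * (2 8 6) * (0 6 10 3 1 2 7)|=|(0 6 7 10 5 9 3 1 2 8)|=10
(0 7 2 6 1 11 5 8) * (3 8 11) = (0 7 2 6 1 3 8)(5 11) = [7, 3, 6, 8, 4, 11, 1, 2, 0, 9, 10, 5]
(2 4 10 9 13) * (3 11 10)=(2 4 3 11 10 9 13)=[0, 1, 4, 11, 3, 5, 6, 7, 8, 13, 9, 10, 12, 2]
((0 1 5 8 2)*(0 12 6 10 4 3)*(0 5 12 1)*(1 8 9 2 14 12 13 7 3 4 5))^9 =((1 13 7 3)(2 8 14 12 6 10 5 9))^9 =(1 13 7 3)(2 8 14 12 6 10 5 9)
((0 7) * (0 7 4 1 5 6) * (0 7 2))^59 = ((0 4 1 5 6 7 2))^59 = (0 5 2 1 7 4 6)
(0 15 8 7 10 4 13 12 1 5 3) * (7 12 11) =(0 15 8 12 1 5 3)(4 13 11 7 10) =[15, 5, 2, 0, 13, 3, 6, 10, 12, 9, 4, 7, 1, 11, 14, 8]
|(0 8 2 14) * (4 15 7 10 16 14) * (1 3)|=|(0 8 2 4 15 7 10 16 14)(1 3)|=18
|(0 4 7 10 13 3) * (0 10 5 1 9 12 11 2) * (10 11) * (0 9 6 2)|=13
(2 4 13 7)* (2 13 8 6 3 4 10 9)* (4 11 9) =(2 10 4 8 6 3 11 9)(7 13) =[0, 1, 10, 11, 8, 5, 3, 13, 6, 2, 4, 9, 12, 7]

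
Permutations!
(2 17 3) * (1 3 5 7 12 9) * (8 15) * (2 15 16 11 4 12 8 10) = (1 3 15 10 2 17 5 7 8 16 11 4 12 9) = [0, 3, 17, 15, 12, 7, 6, 8, 16, 1, 2, 4, 9, 13, 14, 10, 11, 5]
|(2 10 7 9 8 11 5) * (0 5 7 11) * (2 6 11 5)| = 9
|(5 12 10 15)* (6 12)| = 5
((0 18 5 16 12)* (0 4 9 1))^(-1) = (0 1 9 4 12 16 5 18)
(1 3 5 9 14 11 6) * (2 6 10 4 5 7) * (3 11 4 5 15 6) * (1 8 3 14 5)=(1 11 10)(2 14 4 15 6 8 3 7)(5 9)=[0, 11, 14, 7, 15, 9, 8, 2, 3, 5, 1, 10, 12, 13, 4, 6]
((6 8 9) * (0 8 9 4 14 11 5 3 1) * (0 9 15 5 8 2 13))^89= (0 13 2)(1 3 5 15 6 9)(4 14 11 8)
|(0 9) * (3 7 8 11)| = 4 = |(0 9)(3 7 8 11)|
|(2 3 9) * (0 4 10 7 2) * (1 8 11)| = 21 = |(0 4 10 7 2 3 9)(1 8 11)|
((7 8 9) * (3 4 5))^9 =(9)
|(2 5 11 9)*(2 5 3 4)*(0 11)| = |(0 11 9 5)(2 3 4)| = 12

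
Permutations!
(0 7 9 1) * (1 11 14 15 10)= (0 7 9 11 14 15 10 1)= [7, 0, 2, 3, 4, 5, 6, 9, 8, 11, 1, 14, 12, 13, 15, 10]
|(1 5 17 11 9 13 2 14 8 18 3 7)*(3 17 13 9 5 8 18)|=|(1 8 3 7)(2 14 18 17 11 5 13)|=28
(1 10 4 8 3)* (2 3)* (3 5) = (1 10 4 8 2 5 3) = [0, 10, 5, 1, 8, 3, 6, 7, 2, 9, 4]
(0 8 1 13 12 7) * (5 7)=(0 8 1 13 12 5 7)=[8, 13, 2, 3, 4, 7, 6, 0, 1, 9, 10, 11, 5, 12]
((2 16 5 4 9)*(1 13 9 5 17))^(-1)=(1 17 16 2 9 13)(4 5)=((1 13 9 2 16 17)(4 5))^(-1)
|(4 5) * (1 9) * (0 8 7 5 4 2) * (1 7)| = |(0 8 1 9 7 5 2)| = 7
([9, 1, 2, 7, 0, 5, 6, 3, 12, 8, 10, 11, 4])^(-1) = (0 4 12 8 9)(3 7)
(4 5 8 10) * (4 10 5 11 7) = (4 11 7)(5 8) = [0, 1, 2, 3, 11, 8, 6, 4, 5, 9, 10, 7]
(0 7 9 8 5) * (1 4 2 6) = [7, 4, 6, 3, 2, 0, 1, 9, 5, 8] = (0 7 9 8 5)(1 4 2 6)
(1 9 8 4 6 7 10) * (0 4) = (0 4 6 7 10 1 9 8) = [4, 9, 2, 3, 6, 5, 7, 10, 0, 8, 1]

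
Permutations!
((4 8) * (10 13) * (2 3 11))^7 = (2 3 11)(4 8)(10 13)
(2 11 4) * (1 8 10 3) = (1 8 10 3)(2 11 4) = [0, 8, 11, 1, 2, 5, 6, 7, 10, 9, 3, 4]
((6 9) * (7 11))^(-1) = (6 9)(7 11)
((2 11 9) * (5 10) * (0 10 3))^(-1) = ((0 10 5 3)(2 11 9))^(-1) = (0 3 5 10)(2 9 11)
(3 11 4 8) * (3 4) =(3 11)(4 8) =[0, 1, 2, 11, 8, 5, 6, 7, 4, 9, 10, 3]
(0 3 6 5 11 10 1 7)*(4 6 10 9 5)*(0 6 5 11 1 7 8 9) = [3, 8, 2, 10, 5, 1, 4, 6, 9, 11, 7, 0] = (0 3 10 7 6 4 5 1 8 9 11)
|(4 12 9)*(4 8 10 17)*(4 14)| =|(4 12 9 8 10 17 14)| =7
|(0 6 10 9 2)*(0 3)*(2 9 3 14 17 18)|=4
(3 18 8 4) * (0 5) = (0 5)(3 18 8 4) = [5, 1, 2, 18, 3, 0, 6, 7, 4, 9, 10, 11, 12, 13, 14, 15, 16, 17, 8]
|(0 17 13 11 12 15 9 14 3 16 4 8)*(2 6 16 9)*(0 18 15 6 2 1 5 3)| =|(0 17 13 11 12 6 16 4 8 18 15 1 5 3 9 14)| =16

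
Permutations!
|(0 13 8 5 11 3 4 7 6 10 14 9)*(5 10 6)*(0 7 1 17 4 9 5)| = 30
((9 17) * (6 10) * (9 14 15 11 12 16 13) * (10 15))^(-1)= (6 10 14 17 9 13 16 12 11 15)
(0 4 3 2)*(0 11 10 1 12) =(0 4 3 2 11 10 1 12) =[4, 12, 11, 2, 3, 5, 6, 7, 8, 9, 1, 10, 0]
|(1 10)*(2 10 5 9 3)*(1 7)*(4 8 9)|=9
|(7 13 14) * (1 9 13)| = |(1 9 13 14 7)| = 5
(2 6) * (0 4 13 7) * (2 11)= (0 4 13 7)(2 6 11)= [4, 1, 6, 3, 13, 5, 11, 0, 8, 9, 10, 2, 12, 7]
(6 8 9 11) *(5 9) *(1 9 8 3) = (1 9 11 6 3)(5 8) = [0, 9, 2, 1, 4, 8, 3, 7, 5, 11, 10, 6]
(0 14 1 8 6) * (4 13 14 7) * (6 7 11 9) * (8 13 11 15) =(0 15 8 7 4 11 9 6)(1 13 14) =[15, 13, 2, 3, 11, 5, 0, 4, 7, 6, 10, 9, 12, 14, 1, 8]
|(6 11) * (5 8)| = 2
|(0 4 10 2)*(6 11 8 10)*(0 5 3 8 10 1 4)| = 9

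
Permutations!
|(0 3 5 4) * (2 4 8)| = |(0 3 5 8 2 4)| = 6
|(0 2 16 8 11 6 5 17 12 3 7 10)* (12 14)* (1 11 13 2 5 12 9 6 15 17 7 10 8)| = |(0 5 7 8 13 2 16 1 11 15 17 14 9 6 12 3 10)| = 17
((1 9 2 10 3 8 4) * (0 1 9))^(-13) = ((0 1)(2 10 3 8 4 9))^(-13) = (0 1)(2 9 4 8 3 10)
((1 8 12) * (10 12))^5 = (1 8 10 12)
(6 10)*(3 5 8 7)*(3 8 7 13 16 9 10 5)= (5 7 8 13 16 9 10 6)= [0, 1, 2, 3, 4, 7, 5, 8, 13, 10, 6, 11, 12, 16, 14, 15, 9]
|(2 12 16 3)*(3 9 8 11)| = |(2 12 16 9 8 11 3)| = 7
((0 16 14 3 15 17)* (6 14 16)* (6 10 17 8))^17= ((0 10 17)(3 15 8 6 14))^17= (0 17 10)(3 8 14 15 6)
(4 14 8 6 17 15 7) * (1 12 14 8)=(1 12 14)(4 8 6 17 15 7)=[0, 12, 2, 3, 8, 5, 17, 4, 6, 9, 10, 11, 14, 13, 1, 7, 16, 15]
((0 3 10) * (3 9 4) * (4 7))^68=((0 9 7 4 3 10))^68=(0 7 3)(4 10 9)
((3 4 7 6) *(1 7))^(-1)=(1 4 3 6 7)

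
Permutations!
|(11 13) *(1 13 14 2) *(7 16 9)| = 15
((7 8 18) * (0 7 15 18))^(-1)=(0 8 7)(15 18)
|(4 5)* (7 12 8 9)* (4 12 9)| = 4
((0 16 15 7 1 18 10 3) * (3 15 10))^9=((0 16 10 15 7 1 18 3))^9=(0 16 10 15 7 1 18 3)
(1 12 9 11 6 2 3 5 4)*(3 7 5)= (1 12 9 11 6 2 7 5 4)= [0, 12, 7, 3, 1, 4, 2, 5, 8, 11, 10, 6, 9]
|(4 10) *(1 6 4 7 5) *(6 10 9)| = |(1 10 7 5)(4 9 6)| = 12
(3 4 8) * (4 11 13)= (3 11 13 4 8)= [0, 1, 2, 11, 8, 5, 6, 7, 3, 9, 10, 13, 12, 4]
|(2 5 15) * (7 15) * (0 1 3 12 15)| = 8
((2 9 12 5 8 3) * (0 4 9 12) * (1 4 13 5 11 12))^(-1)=(0 9 4 1 2 3 8 5 13)(11 12)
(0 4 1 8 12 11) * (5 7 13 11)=(0 4 1 8 12 5 7 13 11)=[4, 8, 2, 3, 1, 7, 6, 13, 12, 9, 10, 0, 5, 11]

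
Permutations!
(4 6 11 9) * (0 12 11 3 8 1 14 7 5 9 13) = [12, 14, 2, 8, 6, 9, 3, 5, 1, 4, 10, 13, 11, 0, 7] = (0 12 11 13)(1 14 7 5 9 4 6 3 8)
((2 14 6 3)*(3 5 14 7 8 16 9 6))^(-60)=((2 7 8 16 9 6 5 14 3))^(-60)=(2 16 5)(3 8 6)(7 9 14)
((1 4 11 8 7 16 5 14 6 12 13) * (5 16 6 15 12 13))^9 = ((16)(1 4 11 8 7 6 13)(5 14 15 12))^9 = (16)(1 11 7 13 4 8 6)(5 14 15 12)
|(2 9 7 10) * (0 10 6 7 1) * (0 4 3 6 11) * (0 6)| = 21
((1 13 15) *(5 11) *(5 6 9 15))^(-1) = (1 15 9 6 11 5 13)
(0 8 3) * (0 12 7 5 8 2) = (0 2)(3 12 7 5 8) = [2, 1, 0, 12, 4, 8, 6, 5, 3, 9, 10, 11, 7]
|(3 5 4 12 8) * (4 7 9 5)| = |(3 4 12 8)(5 7 9)| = 12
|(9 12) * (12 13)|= |(9 13 12)|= 3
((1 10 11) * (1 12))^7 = (1 12 11 10)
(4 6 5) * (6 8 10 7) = [0, 1, 2, 3, 8, 4, 5, 6, 10, 9, 7] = (4 8 10 7 6 5)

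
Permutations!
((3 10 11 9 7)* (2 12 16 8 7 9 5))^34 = ((2 12 16 8 7 3 10 11 5))^34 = (2 11 3 8 12 5 10 7 16)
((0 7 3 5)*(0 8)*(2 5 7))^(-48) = ((0 2 5 8)(3 7))^(-48) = (8)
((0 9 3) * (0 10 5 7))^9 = ((0 9 3 10 5 7))^9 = (0 10)(3 7)(5 9)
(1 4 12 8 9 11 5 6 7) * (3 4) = [0, 3, 2, 4, 12, 6, 7, 1, 9, 11, 10, 5, 8] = (1 3 4 12 8 9 11 5 6 7)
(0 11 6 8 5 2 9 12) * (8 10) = (0 11 6 10 8 5 2 9 12) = [11, 1, 9, 3, 4, 2, 10, 7, 5, 12, 8, 6, 0]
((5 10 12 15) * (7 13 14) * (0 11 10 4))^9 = ((0 11 10 12 15 5 4)(7 13 14))^9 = (0 10 15 4 11 12 5)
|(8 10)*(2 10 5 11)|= 5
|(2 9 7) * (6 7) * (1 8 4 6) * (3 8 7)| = 4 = |(1 7 2 9)(3 8 4 6)|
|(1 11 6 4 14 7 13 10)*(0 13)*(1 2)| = |(0 13 10 2 1 11 6 4 14 7)| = 10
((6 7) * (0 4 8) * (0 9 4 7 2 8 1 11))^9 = ((0 7 6 2 8 9 4 1 11))^9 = (11)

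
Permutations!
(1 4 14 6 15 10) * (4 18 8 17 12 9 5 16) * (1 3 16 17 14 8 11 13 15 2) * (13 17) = (1 18 11 17 12 9 5 13 15 10 3 16 4 8 14 6 2) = [0, 18, 1, 16, 8, 13, 2, 7, 14, 5, 3, 17, 9, 15, 6, 10, 4, 12, 11]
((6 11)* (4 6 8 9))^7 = ((4 6 11 8 9))^7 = (4 11 9 6 8)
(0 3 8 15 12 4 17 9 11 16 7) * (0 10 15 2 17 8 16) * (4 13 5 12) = (0 3 16 7 10 15 4 8 2 17 9 11)(5 12 13) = [3, 1, 17, 16, 8, 12, 6, 10, 2, 11, 15, 0, 13, 5, 14, 4, 7, 9]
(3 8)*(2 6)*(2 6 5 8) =[0, 1, 5, 2, 4, 8, 6, 7, 3] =(2 5 8 3)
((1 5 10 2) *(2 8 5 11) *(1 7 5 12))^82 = (1 2 5 8)(7 10 12 11)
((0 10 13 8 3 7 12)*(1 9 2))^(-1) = ((0 10 13 8 3 7 12)(1 9 2))^(-1) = (0 12 7 3 8 13 10)(1 2 9)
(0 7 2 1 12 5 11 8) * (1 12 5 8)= (0 7 2 12 8)(1 5 11)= [7, 5, 12, 3, 4, 11, 6, 2, 0, 9, 10, 1, 8]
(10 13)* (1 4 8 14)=(1 4 8 14)(10 13)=[0, 4, 2, 3, 8, 5, 6, 7, 14, 9, 13, 11, 12, 10, 1]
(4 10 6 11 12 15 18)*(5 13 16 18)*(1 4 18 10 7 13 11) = (18)(1 4 7 13 16 10 6)(5 11 12 15) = [0, 4, 2, 3, 7, 11, 1, 13, 8, 9, 6, 12, 15, 16, 14, 5, 10, 17, 18]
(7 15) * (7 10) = (7 15 10) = [0, 1, 2, 3, 4, 5, 6, 15, 8, 9, 7, 11, 12, 13, 14, 10]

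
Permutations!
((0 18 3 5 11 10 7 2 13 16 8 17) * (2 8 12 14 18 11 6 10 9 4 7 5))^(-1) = ((0 11 9 4 7 8 17)(2 13 16 12 14 18 3)(5 6 10))^(-1) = (0 17 8 7 4 9 11)(2 3 18 14 12 16 13)(5 10 6)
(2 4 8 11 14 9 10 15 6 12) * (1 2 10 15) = (1 2 4 8 11 14 9 15 6 12 10) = [0, 2, 4, 3, 8, 5, 12, 7, 11, 15, 1, 14, 10, 13, 9, 6]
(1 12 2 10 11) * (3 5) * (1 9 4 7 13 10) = (1 12 2)(3 5)(4 7 13 10 11 9) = [0, 12, 1, 5, 7, 3, 6, 13, 8, 4, 11, 9, 2, 10]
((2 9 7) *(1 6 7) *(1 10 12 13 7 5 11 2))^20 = (13)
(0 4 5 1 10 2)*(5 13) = (0 4 13 5 1 10 2) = [4, 10, 0, 3, 13, 1, 6, 7, 8, 9, 2, 11, 12, 5]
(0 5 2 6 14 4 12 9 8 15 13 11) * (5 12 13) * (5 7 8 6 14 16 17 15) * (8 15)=(0 12 9 6 16 17 8 5 2 14 4 13 11)(7 15)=[12, 1, 14, 3, 13, 2, 16, 15, 5, 6, 10, 0, 9, 11, 4, 7, 17, 8]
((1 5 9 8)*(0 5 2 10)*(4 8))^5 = ((0 5 9 4 8 1 2 10))^5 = (0 1 9 10 8 5 2 4)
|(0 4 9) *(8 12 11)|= 3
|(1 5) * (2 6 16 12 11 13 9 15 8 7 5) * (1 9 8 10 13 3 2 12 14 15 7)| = 12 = |(1 12 11 3 2 6 16 14 15 10 13 8)(5 9 7)|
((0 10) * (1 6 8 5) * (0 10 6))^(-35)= (10)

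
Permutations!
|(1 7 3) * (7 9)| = 4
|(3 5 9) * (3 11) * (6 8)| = |(3 5 9 11)(6 8)| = 4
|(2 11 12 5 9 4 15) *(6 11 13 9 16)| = 5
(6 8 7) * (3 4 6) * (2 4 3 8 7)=(2 4 6 7 8)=[0, 1, 4, 3, 6, 5, 7, 8, 2]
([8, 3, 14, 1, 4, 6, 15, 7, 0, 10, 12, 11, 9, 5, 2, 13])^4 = (15)(9 10 12)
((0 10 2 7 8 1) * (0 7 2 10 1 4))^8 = (10)(0 8 1 4 7)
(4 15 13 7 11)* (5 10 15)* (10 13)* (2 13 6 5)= (2 13 7 11 4)(5 6)(10 15)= [0, 1, 13, 3, 2, 6, 5, 11, 8, 9, 15, 4, 12, 7, 14, 10]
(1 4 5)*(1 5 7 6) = (1 4 7 6) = [0, 4, 2, 3, 7, 5, 1, 6]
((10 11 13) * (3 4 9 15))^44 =((3 4 9 15)(10 11 13))^44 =(15)(10 13 11)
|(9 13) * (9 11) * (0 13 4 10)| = 6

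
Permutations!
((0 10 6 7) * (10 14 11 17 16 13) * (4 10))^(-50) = (17)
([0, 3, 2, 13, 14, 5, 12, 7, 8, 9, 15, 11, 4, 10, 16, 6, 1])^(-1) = [0, 16, 2, 1, 12, 5, 15, 7, 8, 9, 13, 11, 6, 3, 4, 10, 14]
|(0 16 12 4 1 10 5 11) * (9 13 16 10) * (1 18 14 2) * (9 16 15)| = |(0 10 5 11)(1 16 12 4 18 14 2)(9 13 15)| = 84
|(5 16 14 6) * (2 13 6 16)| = |(2 13 6 5)(14 16)| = 4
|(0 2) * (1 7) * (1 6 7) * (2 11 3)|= |(0 11 3 2)(6 7)|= 4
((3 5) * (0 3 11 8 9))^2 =((0 3 5 11 8 9))^2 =(0 5 8)(3 11 9)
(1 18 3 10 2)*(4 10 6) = (1 18 3 6 4 10 2) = [0, 18, 1, 6, 10, 5, 4, 7, 8, 9, 2, 11, 12, 13, 14, 15, 16, 17, 3]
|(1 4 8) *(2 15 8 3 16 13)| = 8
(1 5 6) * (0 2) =[2, 5, 0, 3, 4, 6, 1] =(0 2)(1 5 6)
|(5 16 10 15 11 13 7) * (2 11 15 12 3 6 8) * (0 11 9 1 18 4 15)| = 17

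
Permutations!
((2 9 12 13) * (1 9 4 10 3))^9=(1 9 12 13 2 4 10 3)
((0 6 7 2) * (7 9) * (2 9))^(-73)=((0 6 2)(7 9))^(-73)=(0 2 6)(7 9)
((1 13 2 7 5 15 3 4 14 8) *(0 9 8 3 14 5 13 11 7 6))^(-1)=(0 6 2 13 7 11 1 8 9)(3 14 15 5 4)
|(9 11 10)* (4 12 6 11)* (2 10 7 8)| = |(2 10 9 4 12 6 11 7 8)| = 9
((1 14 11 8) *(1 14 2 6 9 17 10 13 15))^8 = (17)(8 11 14)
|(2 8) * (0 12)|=|(0 12)(2 8)|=2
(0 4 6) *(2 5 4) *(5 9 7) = (0 2 9 7 5 4 6) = [2, 1, 9, 3, 6, 4, 0, 5, 8, 7]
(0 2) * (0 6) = (0 2 6) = [2, 1, 6, 3, 4, 5, 0]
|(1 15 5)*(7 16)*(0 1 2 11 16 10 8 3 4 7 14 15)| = 30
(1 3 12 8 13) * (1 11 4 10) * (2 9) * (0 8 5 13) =(0 8)(1 3 12 5 13 11 4 10)(2 9) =[8, 3, 9, 12, 10, 13, 6, 7, 0, 2, 1, 4, 5, 11]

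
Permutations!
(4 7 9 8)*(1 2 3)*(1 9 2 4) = (1 4 7 2 3 9 8) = [0, 4, 3, 9, 7, 5, 6, 2, 1, 8]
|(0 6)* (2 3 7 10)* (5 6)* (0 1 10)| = |(0 5 6 1 10 2 3 7)| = 8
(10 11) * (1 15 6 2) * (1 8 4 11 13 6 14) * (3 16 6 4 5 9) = (1 15 14)(2 8 5 9 3 16 6)(4 11 10 13) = [0, 15, 8, 16, 11, 9, 2, 7, 5, 3, 13, 10, 12, 4, 1, 14, 6]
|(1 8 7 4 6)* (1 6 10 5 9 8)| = |(4 10 5 9 8 7)| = 6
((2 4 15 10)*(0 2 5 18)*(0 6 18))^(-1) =(0 5 10 15 4 2)(6 18)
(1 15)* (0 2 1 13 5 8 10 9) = (0 2 1 15 13 5 8 10 9) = [2, 15, 1, 3, 4, 8, 6, 7, 10, 0, 9, 11, 12, 5, 14, 13]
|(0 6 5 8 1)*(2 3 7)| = 15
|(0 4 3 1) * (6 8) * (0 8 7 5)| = 8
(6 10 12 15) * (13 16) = (6 10 12 15)(13 16) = [0, 1, 2, 3, 4, 5, 10, 7, 8, 9, 12, 11, 15, 16, 14, 6, 13]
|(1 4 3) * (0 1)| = 4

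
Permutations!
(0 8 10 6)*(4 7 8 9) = (0 9 4 7 8 10 6) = [9, 1, 2, 3, 7, 5, 0, 8, 10, 4, 6]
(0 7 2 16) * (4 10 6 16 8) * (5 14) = [7, 1, 8, 3, 10, 14, 16, 2, 4, 9, 6, 11, 12, 13, 5, 15, 0] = (0 7 2 8 4 10 6 16)(5 14)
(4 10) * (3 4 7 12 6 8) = (3 4 10 7 12 6 8) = [0, 1, 2, 4, 10, 5, 8, 12, 3, 9, 7, 11, 6]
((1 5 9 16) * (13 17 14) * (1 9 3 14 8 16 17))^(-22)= ((1 5 3 14 13)(8 16 9 17))^(-22)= (1 14 5 13 3)(8 9)(16 17)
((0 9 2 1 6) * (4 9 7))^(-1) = ((0 7 4 9 2 1 6))^(-1) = (0 6 1 2 9 4 7)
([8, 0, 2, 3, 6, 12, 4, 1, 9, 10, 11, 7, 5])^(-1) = (0 1 7 11 10 9 8)(4 6)(5 12)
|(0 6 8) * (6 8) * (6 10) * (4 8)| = 6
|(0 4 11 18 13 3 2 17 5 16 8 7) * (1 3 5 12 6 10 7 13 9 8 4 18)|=17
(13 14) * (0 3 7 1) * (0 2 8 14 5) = (0 3 7 1 2 8 14 13 5) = [3, 2, 8, 7, 4, 0, 6, 1, 14, 9, 10, 11, 12, 5, 13]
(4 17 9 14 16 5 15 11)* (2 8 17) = (2 8 17 9 14 16 5 15 11 4) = [0, 1, 8, 3, 2, 15, 6, 7, 17, 14, 10, 4, 12, 13, 16, 11, 5, 9]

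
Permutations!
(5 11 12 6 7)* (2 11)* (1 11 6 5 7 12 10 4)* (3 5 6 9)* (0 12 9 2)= [12, 11, 2, 5, 1, 0, 9, 7, 8, 3, 4, 10, 6]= (0 12 6 9 3 5)(1 11 10 4)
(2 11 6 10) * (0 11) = [11, 1, 0, 3, 4, 5, 10, 7, 8, 9, 2, 6] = (0 11 6 10 2)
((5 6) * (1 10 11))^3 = ((1 10 11)(5 6))^3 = (11)(5 6)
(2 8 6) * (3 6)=(2 8 3 6)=[0, 1, 8, 6, 4, 5, 2, 7, 3]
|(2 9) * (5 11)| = 2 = |(2 9)(5 11)|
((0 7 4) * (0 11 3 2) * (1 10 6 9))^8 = (0 4 3)(2 7 11)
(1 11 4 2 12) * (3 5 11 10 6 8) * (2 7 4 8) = [0, 10, 12, 5, 7, 11, 2, 4, 3, 9, 6, 8, 1] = (1 10 6 2 12)(3 5 11 8)(4 7)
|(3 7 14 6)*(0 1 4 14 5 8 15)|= 10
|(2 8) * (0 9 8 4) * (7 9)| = 6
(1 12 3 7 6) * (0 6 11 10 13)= (0 6 1 12 3 7 11 10 13)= [6, 12, 2, 7, 4, 5, 1, 11, 8, 9, 13, 10, 3, 0]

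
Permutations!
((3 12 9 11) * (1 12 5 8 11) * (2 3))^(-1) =(1 9 12)(2 11 8 5 3) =((1 12 9)(2 3 5 8 11))^(-1)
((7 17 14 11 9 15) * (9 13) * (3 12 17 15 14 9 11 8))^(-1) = (3 8 14 9 17 12)(7 15)(11 13)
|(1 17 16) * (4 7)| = 6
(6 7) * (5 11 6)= [0, 1, 2, 3, 4, 11, 7, 5, 8, 9, 10, 6]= (5 11 6 7)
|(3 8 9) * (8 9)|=|(3 9)|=2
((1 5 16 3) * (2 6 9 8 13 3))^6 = (1 8 2)(3 9 16)(5 13 6)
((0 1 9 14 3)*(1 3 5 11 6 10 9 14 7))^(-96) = ((0 3)(1 14 5 11 6 10 9 7))^(-96) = (14)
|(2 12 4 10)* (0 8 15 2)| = |(0 8 15 2 12 4 10)| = 7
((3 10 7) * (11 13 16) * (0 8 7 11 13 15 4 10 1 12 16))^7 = (0 13 16 12 1 3 7 8)(4 15 11 10)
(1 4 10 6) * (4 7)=(1 7 4 10 6)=[0, 7, 2, 3, 10, 5, 1, 4, 8, 9, 6]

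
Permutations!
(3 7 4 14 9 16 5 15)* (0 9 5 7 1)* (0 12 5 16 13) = (0 9 13)(1 12 5 15 3)(4 14 16 7) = [9, 12, 2, 1, 14, 15, 6, 4, 8, 13, 10, 11, 5, 0, 16, 3, 7]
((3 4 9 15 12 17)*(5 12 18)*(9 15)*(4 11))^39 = (3 17 12 5 18 15 4 11)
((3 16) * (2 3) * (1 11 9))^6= ((1 11 9)(2 3 16))^6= (16)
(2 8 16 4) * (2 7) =(2 8 16 4 7) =[0, 1, 8, 3, 7, 5, 6, 2, 16, 9, 10, 11, 12, 13, 14, 15, 4]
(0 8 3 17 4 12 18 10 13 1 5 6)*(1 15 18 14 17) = (0 8 3 1 5 6)(4 12 14 17)(10 13 15 18) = [8, 5, 2, 1, 12, 6, 0, 7, 3, 9, 13, 11, 14, 15, 17, 18, 16, 4, 10]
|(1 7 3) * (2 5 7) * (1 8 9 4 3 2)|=12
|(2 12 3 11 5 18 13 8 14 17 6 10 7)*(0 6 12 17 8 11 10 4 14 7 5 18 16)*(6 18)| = 16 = |(0 18 13 11 6 4 14 8 7 2 17 12 3 10 5 16)|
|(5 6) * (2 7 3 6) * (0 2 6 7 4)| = 6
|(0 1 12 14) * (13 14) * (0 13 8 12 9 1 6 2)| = |(0 6 2)(1 9)(8 12)(13 14)| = 6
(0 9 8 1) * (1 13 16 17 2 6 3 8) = (0 9 1)(2 6 3 8 13 16 17) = [9, 0, 6, 8, 4, 5, 3, 7, 13, 1, 10, 11, 12, 16, 14, 15, 17, 2]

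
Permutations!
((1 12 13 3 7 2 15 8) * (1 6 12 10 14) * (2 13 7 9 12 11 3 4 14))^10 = (1 7 11 2 4 9 8)(3 15 14 12 6 10 13)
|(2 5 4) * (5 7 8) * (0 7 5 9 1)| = |(0 7 8 9 1)(2 5 4)| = 15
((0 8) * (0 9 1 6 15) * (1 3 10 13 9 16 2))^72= (0 16 1 15 8 2 6)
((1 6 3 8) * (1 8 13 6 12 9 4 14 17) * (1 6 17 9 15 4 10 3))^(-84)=((1 12 15 4 14 9 10 3 13 17 6))^(-84)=(1 14 13 12 9 17 15 10 6 4 3)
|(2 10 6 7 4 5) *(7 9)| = |(2 10 6 9 7 4 5)| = 7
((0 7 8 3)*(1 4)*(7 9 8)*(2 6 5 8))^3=(0 6 3 2 8 9 5)(1 4)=((0 9 2 6 5 8 3)(1 4))^3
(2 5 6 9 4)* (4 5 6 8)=(2 6 9 5 8 4)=[0, 1, 6, 3, 2, 8, 9, 7, 4, 5]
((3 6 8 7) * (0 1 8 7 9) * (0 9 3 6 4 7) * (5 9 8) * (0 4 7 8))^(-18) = ((0 1 5 9)(3 7 6 4 8))^(-18) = (0 5)(1 9)(3 6 8 7 4)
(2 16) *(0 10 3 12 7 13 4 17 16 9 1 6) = (0 10 3 12 7 13 4 17 16 2 9 1 6) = [10, 6, 9, 12, 17, 5, 0, 13, 8, 1, 3, 11, 7, 4, 14, 15, 2, 16]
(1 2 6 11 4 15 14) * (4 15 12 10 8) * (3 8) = (1 2 6 11 15 14)(3 8 4 12 10) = [0, 2, 6, 8, 12, 5, 11, 7, 4, 9, 3, 15, 10, 13, 1, 14]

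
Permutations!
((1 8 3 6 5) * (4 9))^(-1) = (1 5 6 3 8)(4 9)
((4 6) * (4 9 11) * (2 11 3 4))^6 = ((2 11)(3 4 6 9))^6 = (11)(3 6)(4 9)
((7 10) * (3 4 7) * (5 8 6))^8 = ((3 4 7 10)(5 8 6))^8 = (10)(5 6 8)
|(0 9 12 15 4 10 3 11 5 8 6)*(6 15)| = |(0 9 12 6)(3 11 5 8 15 4 10)| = 28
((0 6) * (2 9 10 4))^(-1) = ((0 6)(2 9 10 4))^(-1) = (0 6)(2 4 10 9)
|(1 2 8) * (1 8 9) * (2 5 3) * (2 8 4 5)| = 12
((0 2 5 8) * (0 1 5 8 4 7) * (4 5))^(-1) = ((0 2 8 1 4 7))^(-1) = (0 7 4 1 8 2)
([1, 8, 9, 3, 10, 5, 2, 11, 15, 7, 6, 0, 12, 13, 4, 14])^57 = (0 9 10 15)(1 7 6 14)(2 4 8 11)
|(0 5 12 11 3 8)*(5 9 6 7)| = 9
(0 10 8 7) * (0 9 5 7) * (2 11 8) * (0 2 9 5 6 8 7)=(0 10 9 6 8 2 11 7 5)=[10, 1, 11, 3, 4, 0, 8, 5, 2, 6, 9, 7]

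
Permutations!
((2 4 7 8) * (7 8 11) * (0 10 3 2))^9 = ((0 10 3 2 4 8)(7 11))^9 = (0 2)(3 8)(4 10)(7 11)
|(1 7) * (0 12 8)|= 6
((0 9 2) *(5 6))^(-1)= ((0 9 2)(5 6))^(-1)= (0 2 9)(5 6)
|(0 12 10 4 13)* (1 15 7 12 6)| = |(0 6 1 15 7 12 10 4 13)| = 9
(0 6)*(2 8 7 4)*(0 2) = (0 6 2 8 7 4) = [6, 1, 8, 3, 0, 5, 2, 4, 7]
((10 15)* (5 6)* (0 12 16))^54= ((0 12 16)(5 6)(10 15))^54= (16)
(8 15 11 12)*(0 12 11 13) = [12, 1, 2, 3, 4, 5, 6, 7, 15, 9, 10, 11, 8, 0, 14, 13] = (0 12 8 15 13)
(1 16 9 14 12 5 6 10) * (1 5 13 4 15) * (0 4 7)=(0 4 15 1 16 9 14 12 13 7)(5 6 10)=[4, 16, 2, 3, 15, 6, 10, 0, 8, 14, 5, 11, 13, 7, 12, 1, 9]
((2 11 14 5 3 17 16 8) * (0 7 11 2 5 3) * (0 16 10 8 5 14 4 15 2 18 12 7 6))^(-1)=((0 6)(2 18 12 7 11 4 15)(3 17 10 8 14)(5 16))^(-1)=(0 6)(2 15 4 11 7 12 18)(3 14 8 10 17)(5 16)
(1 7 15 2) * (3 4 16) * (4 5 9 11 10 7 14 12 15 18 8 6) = (1 14 12 15 2)(3 5 9 11 10 7 18 8 6 4 16) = [0, 14, 1, 5, 16, 9, 4, 18, 6, 11, 7, 10, 15, 13, 12, 2, 3, 17, 8]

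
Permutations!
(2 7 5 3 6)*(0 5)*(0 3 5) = (2 7 3 6) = [0, 1, 7, 6, 4, 5, 2, 3]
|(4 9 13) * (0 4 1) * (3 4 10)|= |(0 10 3 4 9 13 1)|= 7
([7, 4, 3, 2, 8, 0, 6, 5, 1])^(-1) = (0 5 7)(1 8 4)(2 3)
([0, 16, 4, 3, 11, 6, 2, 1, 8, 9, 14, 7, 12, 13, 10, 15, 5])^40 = (16)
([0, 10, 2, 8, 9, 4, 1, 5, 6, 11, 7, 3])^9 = (1 6 8 3 11 9 4 5 7 10)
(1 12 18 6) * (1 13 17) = [0, 12, 2, 3, 4, 5, 13, 7, 8, 9, 10, 11, 18, 17, 14, 15, 16, 1, 6] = (1 12 18 6 13 17)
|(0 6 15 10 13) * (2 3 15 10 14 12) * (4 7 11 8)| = |(0 6 10 13)(2 3 15 14 12)(4 7 11 8)| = 20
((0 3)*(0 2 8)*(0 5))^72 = ((0 3 2 8 5))^72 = (0 2 5 3 8)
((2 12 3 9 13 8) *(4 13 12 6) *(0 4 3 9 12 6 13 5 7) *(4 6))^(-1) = ((0 6 3 12 9 4 5 7)(2 13 8))^(-1) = (0 7 5 4 9 12 3 6)(2 8 13)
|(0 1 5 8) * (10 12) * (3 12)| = |(0 1 5 8)(3 12 10)| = 12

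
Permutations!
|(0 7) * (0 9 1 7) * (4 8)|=|(1 7 9)(4 8)|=6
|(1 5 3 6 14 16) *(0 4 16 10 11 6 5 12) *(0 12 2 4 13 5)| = |(0 13 5 3)(1 2 4 16)(6 14 10 11)| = 4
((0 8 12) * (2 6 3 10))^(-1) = ((0 8 12)(2 6 3 10))^(-1) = (0 12 8)(2 10 3 6)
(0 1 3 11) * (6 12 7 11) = (0 1 3 6 12 7 11) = [1, 3, 2, 6, 4, 5, 12, 11, 8, 9, 10, 0, 7]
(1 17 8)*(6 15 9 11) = (1 17 8)(6 15 9 11) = [0, 17, 2, 3, 4, 5, 15, 7, 1, 11, 10, 6, 12, 13, 14, 9, 16, 8]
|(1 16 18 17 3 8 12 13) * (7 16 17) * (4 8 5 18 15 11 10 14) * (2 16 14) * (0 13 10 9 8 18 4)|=|(0 13 1 17 3 5 4 18 7 14)(2 16 15 11 9 8 12 10)|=40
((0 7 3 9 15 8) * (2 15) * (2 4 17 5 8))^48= ((0 7 3 9 4 17 5 8)(2 15))^48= (17)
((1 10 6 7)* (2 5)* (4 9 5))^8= ((1 10 6 7)(2 4 9 5))^8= (10)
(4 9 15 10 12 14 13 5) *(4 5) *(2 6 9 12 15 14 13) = [0, 1, 6, 3, 12, 5, 9, 7, 8, 14, 15, 11, 13, 4, 2, 10] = (2 6 9 14)(4 12 13)(10 15)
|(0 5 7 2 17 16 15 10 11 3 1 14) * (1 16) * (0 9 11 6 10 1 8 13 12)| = |(0 5 7 2 17 8 13 12)(1 14 9 11 3 16 15)(6 10)| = 56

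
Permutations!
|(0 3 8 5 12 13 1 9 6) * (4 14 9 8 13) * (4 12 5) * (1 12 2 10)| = 12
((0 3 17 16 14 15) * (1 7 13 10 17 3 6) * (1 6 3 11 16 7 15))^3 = (0 16 15 11 1 3 14)(7 17 10 13)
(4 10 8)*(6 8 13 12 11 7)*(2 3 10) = (2 3 10 13 12 11 7 6 8 4) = [0, 1, 3, 10, 2, 5, 8, 6, 4, 9, 13, 7, 11, 12]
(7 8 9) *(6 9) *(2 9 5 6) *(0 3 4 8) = (0 3 4 8 2 9 7)(5 6) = [3, 1, 9, 4, 8, 6, 5, 0, 2, 7]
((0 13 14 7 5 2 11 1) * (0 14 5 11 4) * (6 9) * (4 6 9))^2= ((0 13 5 2 6 4)(1 14 7 11))^2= (0 5 6)(1 7)(2 4 13)(11 14)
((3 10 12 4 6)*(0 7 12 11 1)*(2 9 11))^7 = (0 2 4 1 10 12 11 3 7 9 6)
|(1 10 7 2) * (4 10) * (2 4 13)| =3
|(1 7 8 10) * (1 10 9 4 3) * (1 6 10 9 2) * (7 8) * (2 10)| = |(1 8 10 9 4 3 6 2)| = 8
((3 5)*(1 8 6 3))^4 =((1 8 6 3 5))^4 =(1 5 3 6 8)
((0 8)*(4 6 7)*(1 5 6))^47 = (0 8)(1 6 4 5 7)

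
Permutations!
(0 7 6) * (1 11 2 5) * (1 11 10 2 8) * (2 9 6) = (0 7 2 5 11 8 1 10 9 6) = [7, 10, 5, 3, 4, 11, 0, 2, 1, 6, 9, 8]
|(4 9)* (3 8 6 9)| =5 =|(3 8 6 9 4)|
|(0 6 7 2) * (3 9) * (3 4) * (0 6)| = 3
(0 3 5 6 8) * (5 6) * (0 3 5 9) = (0 5 9)(3 6 8) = [5, 1, 2, 6, 4, 9, 8, 7, 3, 0]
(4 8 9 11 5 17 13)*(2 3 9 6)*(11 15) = [0, 1, 3, 9, 8, 17, 2, 7, 6, 15, 10, 5, 12, 4, 14, 11, 16, 13] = (2 3 9 15 11 5 17 13 4 8 6)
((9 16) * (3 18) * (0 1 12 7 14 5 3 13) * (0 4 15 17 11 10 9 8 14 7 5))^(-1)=((0 1 12 5 3 18 13 4 15 17 11 10 9 16 8 14))^(-1)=(0 14 8 16 9 10 11 17 15 4 13 18 3 5 12 1)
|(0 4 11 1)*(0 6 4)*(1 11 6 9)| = 2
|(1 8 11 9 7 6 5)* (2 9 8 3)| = |(1 3 2 9 7 6 5)(8 11)| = 14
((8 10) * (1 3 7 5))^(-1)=((1 3 7 5)(8 10))^(-1)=(1 5 7 3)(8 10)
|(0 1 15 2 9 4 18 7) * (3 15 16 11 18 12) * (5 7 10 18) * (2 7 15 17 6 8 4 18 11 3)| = 17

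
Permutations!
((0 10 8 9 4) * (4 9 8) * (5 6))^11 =((0 10 4)(5 6))^11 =(0 4 10)(5 6)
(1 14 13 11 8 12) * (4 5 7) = (1 14 13 11 8 12)(4 5 7) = [0, 14, 2, 3, 5, 7, 6, 4, 12, 9, 10, 8, 1, 11, 13]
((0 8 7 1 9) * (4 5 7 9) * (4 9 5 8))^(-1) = ((0 4 8 5 7 1 9))^(-1) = (0 9 1 7 5 8 4)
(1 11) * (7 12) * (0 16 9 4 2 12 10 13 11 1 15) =[16, 1, 12, 3, 2, 5, 6, 10, 8, 4, 13, 15, 7, 11, 14, 0, 9] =(0 16 9 4 2 12 7 10 13 11 15)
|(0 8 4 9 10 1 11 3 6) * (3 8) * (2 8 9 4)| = 12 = |(0 3 6)(1 11 9 10)(2 8)|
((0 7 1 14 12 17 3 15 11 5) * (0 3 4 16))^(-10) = (0 4 12 1)(3 11)(5 15)(7 16 17 14)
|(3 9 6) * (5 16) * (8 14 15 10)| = |(3 9 6)(5 16)(8 14 15 10)| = 12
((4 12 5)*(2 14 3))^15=(14)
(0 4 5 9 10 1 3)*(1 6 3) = [4, 1, 2, 0, 5, 9, 3, 7, 8, 10, 6] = (0 4 5 9 10 6 3)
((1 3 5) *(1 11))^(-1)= ((1 3 5 11))^(-1)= (1 11 5 3)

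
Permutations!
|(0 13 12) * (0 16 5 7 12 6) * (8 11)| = 12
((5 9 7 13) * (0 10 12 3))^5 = (0 10 12 3)(5 9 7 13)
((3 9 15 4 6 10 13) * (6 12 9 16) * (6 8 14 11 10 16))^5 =(3 11 16 13 14 6 10 8)(4 12 9 15)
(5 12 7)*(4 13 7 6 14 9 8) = (4 13 7 5 12 6 14 9 8) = [0, 1, 2, 3, 13, 12, 14, 5, 4, 8, 10, 11, 6, 7, 9]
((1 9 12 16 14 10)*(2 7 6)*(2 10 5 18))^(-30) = (1 16 18 6 9 14 2 10 12 5 7)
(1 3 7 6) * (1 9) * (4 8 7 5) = [0, 3, 2, 5, 8, 4, 9, 6, 7, 1] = (1 3 5 4 8 7 6 9)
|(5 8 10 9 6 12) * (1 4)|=6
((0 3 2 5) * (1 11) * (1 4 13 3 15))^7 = ((0 15 1 11 4 13 3 2 5))^7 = (0 2 13 11 15 5 3 4 1)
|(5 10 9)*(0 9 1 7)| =6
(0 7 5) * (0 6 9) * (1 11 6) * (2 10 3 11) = (0 7 5 1 2 10 3 11 6 9) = [7, 2, 10, 11, 4, 1, 9, 5, 8, 0, 3, 6]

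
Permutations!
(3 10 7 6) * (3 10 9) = (3 9)(6 10 7) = [0, 1, 2, 9, 4, 5, 10, 6, 8, 3, 7]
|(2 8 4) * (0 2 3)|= 5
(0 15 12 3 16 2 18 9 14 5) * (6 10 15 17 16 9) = [17, 1, 18, 9, 4, 0, 10, 7, 8, 14, 15, 11, 3, 13, 5, 12, 2, 16, 6] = (0 17 16 2 18 6 10 15 12 3 9 14 5)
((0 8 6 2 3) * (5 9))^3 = ((0 8 6 2 3)(5 9))^3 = (0 2 8 3 6)(5 9)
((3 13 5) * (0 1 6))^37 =((0 1 6)(3 13 5))^37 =(0 1 6)(3 13 5)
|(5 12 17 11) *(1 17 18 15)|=7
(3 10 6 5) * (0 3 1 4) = (0 3 10 6 5 1 4) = [3, 4, 2, 10, 0, 1, 5, 7, 8, 9, 6]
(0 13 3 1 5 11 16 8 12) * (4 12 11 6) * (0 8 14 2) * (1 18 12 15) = (0 13 3 18 12 8 11 16 14 2)(1 5 6 4 15) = [13, 5, 0, 18, 15, 6, 4, 7, 11, 9, 10, 16, 8, 3, 2, 1, 14, 17, 12]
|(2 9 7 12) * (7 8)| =5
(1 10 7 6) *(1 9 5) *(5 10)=(1 5)(6 9 10 7)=[0, 5, 2, 3, 4, 1, 9, 6, 8, 10, 7]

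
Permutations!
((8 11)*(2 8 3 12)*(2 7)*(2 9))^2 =(2 11 12 9 8 3 7)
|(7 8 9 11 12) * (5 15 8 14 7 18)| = |(5 15 8 9 11 12 18)(7 14)| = 14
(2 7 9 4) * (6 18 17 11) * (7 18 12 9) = (2 18 17 11 6 12 9 4) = [0, 1, 18, 3, 2, 5, 12, 7, 8, 4, 10, 6, 9, 13, 14, 15, 16, 11, 17]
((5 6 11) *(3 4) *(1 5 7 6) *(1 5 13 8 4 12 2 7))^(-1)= (1 11 6 7 2 12 3 4 8 13)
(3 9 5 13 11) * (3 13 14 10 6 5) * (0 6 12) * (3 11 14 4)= (0 6 5 4 3 9 11 13 14 10 12)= [6, 1, 2, 9, 3, 4, 5, 7, 8, 11, 12, 13, 0, 14, 10]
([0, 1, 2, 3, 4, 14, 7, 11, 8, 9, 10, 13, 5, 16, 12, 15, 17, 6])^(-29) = (5 14 12)(6 7 11 13 16 17)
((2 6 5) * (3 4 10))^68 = ((2 6 5)(3 4 10))^68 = (2 5 6)(3 10 4)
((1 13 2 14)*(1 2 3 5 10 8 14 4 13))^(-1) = (2 14 8 10 5 3 13 4) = ((2 4 13 3 5 10 8 14))^(-1)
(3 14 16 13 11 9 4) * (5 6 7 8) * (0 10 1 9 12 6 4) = (0 10 1 9)(3 14 16 13 11 12 6 7 8 5 4) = [10, 9, 2, 14, 3, 4, 7, 8, 5, 0, 1, 12, 6, 11, 16, 15, 13]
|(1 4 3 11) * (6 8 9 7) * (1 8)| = 8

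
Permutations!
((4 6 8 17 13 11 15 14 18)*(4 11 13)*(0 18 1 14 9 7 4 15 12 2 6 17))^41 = (0 8 6 2 12 11 18)(1 14)(4 17 15 9 7)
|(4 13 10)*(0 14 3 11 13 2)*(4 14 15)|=20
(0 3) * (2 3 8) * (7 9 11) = [8, 1, 3, 0, 4, 5, 6, 9, 2, 11, 10, 7] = (0 8 2 3)(7 9 11)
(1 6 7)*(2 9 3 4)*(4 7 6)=(1 4 2 9 3 7)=[0, 4, 9, 7, 2, 5, 6, 1, 8, 3]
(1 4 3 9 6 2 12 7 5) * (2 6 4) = (1 2 12 7 5)(3 9 4) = [0, 2, 12, 9, 3, 1, 6, 5, 8, 4, 10, 11, 7]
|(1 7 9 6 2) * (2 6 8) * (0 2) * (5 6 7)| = |(0 2 1 5 6 7 9 8)| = 8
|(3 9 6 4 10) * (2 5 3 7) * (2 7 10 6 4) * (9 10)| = |(2 5 3 10 9 4 6)| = 7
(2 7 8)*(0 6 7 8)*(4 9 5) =[6, 1, 8, 3, 9, 4, 7, 0, 2, 5] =(0 6 7)(2 8)(4 9 5)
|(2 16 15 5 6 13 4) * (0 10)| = 14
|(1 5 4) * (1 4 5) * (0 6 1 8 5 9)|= 6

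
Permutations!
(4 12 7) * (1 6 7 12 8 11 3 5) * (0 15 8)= (0 15 8 11 3 5 1 6 7 4)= [15, 6, 2, 5, 0, 1, 7, 4, 11, 9, 10, 3, 12, 13, 14, 8]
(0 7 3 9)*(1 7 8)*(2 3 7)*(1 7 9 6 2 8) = (0 1 8 7 9)(2 3 6) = [1, 8, 3, 6, 4, 5, 2, 9, 7, 0]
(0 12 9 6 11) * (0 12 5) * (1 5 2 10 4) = [2, 5, 10, 3, 1, 0, 11, 7, 8, 6, 4, 12, 9] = (0 2 10 4 1 5)(6 11 12 9)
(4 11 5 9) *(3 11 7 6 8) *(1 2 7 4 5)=[0, 2, 7, 11, 4, 9, 8, 6, 3, 5, 10, 1]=(1 2 7 6 8 3 11)(5 9)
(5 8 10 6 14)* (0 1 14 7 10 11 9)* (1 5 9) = (0 5 8 11 1 14 9)(6 7 10) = [5, 14, 2, 3, 4, 8, 7, 10, 11, 0, 6, 1, 12, 13, 9]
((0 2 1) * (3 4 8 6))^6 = ((0 2 1)(3 4 8 6))^6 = (3 8)(4 6)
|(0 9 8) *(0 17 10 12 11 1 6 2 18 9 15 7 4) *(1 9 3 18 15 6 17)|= 42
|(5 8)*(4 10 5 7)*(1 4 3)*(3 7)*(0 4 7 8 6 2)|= |(0 4 10 5 6 2)(1 7 8 3)|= 12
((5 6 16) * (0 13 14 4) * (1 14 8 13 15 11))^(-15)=((0 15 11 1 14 4)(5 6 16)(8 13))^(-15)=(16)(0 1)(4 11)(8 13)(14 15)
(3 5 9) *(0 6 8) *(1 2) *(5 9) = (0 6 8)(1 2)(3 9) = [6, 2, 1, 9, 4, 5, 8, 7, 0, 3]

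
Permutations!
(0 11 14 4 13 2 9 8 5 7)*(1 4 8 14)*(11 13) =(0 13 2 9 14 8 5 7)(1 4 11) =[13, 4, 9, 3, 11, 7, 6, 0, 5, 14, 10, 1, 12, 2, 8]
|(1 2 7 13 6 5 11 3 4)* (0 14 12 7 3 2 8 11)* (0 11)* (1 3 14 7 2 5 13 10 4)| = 42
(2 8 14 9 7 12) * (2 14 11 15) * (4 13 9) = (2 8 11 15)(4 13 9 7 12 14) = [0, 1, 8, 3, 13, 5, 6, 12, 11, 7, 10, 15, 14, 9, 4, 2]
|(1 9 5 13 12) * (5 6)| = |(1 9 6 5 13 12)| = 6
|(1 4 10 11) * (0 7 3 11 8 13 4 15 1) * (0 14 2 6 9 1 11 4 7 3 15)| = 14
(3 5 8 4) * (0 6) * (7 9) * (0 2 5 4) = (0 6 2 5 8)(3 4)(7 9) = [6, 1, 5, 4, 3, 8, 2, 9, 0, 7]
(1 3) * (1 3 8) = (1 8) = [0, 8, 2, 3, 4, 5, 6, 7, 1]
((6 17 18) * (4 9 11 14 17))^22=(4 9 11 14 17 18 6)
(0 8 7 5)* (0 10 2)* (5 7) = (0 8 5 10 2) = [8, 1, 0, 3, 4, 10, 6, 7, 5, 9, 2]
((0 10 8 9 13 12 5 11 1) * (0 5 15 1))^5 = (0 12)(1 8)(5 9)(10 15)(11 13)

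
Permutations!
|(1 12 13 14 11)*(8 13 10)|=7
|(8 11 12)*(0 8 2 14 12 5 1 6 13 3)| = 24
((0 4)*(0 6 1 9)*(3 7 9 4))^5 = ((0 3 7 9)(1 4 6))^5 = (0 3 7 9)(1 6 4)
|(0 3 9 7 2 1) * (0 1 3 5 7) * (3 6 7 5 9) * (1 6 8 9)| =7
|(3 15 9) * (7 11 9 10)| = |(3 15 10 7 11 9)| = 6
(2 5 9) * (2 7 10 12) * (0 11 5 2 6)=(0 11 5 9 7 10 12 6)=[11, 1, 2, 3, 4, 9, 0, 10, 8, 7, 12, 5, 6]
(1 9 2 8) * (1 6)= [0, 9, 8, 3, 4, 5, 1, 7, 6, 2]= (1 9 2 8 6)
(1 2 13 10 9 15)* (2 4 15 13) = (1 4 15)(9 13 10) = [0, 4, 2, 3, 15, 5, 6, 7, 8, 13, 9, 11, 12, 10, 14, 1]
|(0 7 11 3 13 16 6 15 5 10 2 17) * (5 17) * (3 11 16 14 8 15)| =|(0 7 16 6 3 13 14 8 15 17)(2 5 10)| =30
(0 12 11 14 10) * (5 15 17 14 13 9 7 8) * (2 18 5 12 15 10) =[15, 1, 18, 3, 4, 10, 6, 8, 12, 7, 0, 13, 11, 9, 2, 17, 16, 14, 5] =(0 15 17 14 2 18 5 10)(7 8 12 11 13 9)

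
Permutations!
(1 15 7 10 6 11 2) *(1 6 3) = (1 15 7 10 3)(2 6 11) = [0, 15, 6, 1, 4, 5, 11, 10, 8, 9, 3, 2, 12, 13, 14, 7]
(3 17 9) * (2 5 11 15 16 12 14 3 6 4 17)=(2 5 11 15 16 12 14 3)(4 17 9 6)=[0, 1, 5, 2, 17, 11, 4, 7, 8, 6, 10, 15, 14, 13, 3, 16, 12, 9]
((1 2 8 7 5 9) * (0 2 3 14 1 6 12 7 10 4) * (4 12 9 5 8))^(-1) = ((0 2 4)(1 3 14)(6 9)(7 8 10 12))^(-1) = (0 4 2)(1 14 3)(6 9)(7 12 10 8)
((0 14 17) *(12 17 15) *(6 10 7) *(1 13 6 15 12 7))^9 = ((0 14 12 17)(1 13 6 10)(7 15))^9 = (0 14 12 17)(1 13 6 10)(7 15)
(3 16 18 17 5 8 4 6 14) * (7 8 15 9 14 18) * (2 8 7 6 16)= (2 8 4 16 6 18 17 5 15 9 14 3)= [0, 1, 8, 2, 16, 15, 18, 7, 4, 14, 10, 11, 12, 13, 3, 9, 6, 5, 17]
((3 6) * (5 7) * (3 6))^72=(7)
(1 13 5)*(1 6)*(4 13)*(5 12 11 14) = (1 4 13 12 11 14 5 6) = [0, 4, 2, 3, 13, 6, 1, 7, 8, 9, 10, 14, 11, 12, 5]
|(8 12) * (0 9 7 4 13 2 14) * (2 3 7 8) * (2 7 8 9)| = |(0 2 14)(3 8 12 7 4 13)| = 6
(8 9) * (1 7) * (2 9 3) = (1 7)(2 9 8 3) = [0, 7, 9, 2, 4, 5, 6, 1, 3, 8]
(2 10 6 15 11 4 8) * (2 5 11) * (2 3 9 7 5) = [0, 1, 10, 9, 8, 11, 15, 5, 2, 7, 6, 4, 12, 13, 14, 3] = (2 10 6 15 3 9 7 5 11 4 8)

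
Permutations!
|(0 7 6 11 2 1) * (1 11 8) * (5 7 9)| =14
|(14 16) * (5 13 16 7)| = 5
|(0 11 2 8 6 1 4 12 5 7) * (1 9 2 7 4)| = |(0 11 7)(2 8 6 9)(4 12 5)| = 12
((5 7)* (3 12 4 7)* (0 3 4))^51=(12)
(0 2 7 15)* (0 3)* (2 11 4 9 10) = [11, 1, 7, 0, 9, 5, 6, 15, 8, 10, 2, 4, 12, 13, 14, 3] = (0 11 4 9 10 2 7 15 3)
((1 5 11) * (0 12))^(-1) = (0 12)(1 11 5)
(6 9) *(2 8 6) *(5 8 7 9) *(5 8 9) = (2 7 5 9)(6 8) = [0, 1, 7, 3, 4, 9, 8, 5, 6, 2]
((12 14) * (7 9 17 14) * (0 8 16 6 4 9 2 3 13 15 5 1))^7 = (0 14 5 9 13 6 2 8 12 1 17 15 4 3 16 7)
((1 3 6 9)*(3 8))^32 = ((1 8 3 6 9))^32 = (1 3 9 8 6)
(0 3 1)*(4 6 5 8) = (0 3 1)(4 6 5 8) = [3, 0, 2, 1, 6, 8, 5, 7, 4]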